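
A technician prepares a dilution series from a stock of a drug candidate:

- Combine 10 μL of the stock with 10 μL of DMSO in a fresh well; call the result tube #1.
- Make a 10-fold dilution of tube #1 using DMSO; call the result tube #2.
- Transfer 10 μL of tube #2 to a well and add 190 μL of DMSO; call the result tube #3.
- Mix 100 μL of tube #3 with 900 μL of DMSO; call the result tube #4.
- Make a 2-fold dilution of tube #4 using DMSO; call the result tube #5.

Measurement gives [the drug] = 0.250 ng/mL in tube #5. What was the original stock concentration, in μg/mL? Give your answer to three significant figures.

Step 1: 10 μL + 10 μL = 20 μL total → factor 20/10 = 2
Step 2: 10-fold → factor 10
Step 3: 10 μL + 190 μL = 200 μL total → factor 200/10 = 20
Step 4: 100 μL + 900 μL = 1000 μL total → factor 1000/100 = 10
Step 5: 2-fold → factor 2
Overall dilution factor = 2 × 10 × 20 × 10 × 2 = 8000
Stock = 0.250 ng/mL × 8000 = 2000 ng/mL = 2.00 μg/mL

2.00 μg/mL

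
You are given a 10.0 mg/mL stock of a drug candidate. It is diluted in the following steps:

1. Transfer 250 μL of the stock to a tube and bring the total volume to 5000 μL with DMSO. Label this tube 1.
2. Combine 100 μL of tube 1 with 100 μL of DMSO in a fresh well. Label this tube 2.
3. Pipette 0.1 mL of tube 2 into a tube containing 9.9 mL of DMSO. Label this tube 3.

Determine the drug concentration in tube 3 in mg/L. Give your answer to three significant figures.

2.50 mg/L

Step 1: 250 μL brought to 5000 μL → factor 5000/250 = 20
Step 2: 100 μL + 100 μL = 200 μL total → factor 200/100 = 2
Step 3: 0.1 mL + 9.9 mL = 10 mL total → factor 10/0.1 = 100
Overall dilution factor = 20 × 2 × 100 = 4000
Final = 10.0 mg/mL / 4000 = 0.002500 mg/mL = 2.50 mg/L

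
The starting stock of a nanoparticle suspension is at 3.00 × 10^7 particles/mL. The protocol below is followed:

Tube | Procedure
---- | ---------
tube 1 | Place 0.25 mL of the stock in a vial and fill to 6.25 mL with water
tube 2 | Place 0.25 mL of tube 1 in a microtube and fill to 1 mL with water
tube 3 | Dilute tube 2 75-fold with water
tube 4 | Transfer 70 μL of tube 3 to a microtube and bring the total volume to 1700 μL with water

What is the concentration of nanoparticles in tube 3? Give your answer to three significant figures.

Step 1: 0.25 mL brought to 6.25 mL → factor 6.25/0.25 = 25
Step 2: 0.25 mL brought to 1 mL → factor 1/0.25 = 4
Step 3: 75-fold → factor 75
Dilution factor through tube 3 = 25 × 4 × 75 = 7500
[tube 3] = 3.00 × 10^7 particles/mL / 7500 = 4.00 × 10^3 particles/mL

4.00 × 10^3 particles/mL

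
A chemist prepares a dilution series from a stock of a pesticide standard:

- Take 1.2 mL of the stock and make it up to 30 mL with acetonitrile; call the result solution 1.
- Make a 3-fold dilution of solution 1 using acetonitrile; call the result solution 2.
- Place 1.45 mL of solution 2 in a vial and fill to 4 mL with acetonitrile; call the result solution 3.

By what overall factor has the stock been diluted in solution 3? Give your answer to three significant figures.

Step 1: 1.2 mL brought to 30 mL → factor 30/1.2 = 25
Step 2: 3-fold → factor 3
Step 3: 1.45 mL brought to 4 mL → factor 4/1.45 = 2.7586
Overall dilution factor = 25 × 3 × 2.7586 = 206.9

207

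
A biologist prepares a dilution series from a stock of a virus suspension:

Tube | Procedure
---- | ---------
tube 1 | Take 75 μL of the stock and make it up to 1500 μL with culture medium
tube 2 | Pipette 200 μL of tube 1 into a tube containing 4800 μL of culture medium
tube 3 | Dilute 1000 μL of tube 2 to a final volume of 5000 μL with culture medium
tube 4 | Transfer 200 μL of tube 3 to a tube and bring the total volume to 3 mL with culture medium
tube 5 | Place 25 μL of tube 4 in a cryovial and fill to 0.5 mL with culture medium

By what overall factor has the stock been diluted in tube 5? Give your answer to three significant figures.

Step 1: 75 μL brought to 1500 μL → factor 1500/75 = 20
Step 2: 200 μL + 4800 μL = 5000 μL total → factor 5000/200 = 25
Step 3: 1000 μL brought to 5000 μL → factor 5000/1000 = 5
Step 4: 200 μL brought to 3 mL → factor 3000/200 = 15
Step 5: 25 μL brought to 0.5 mL → factor 500/25 = 20
Overall dilution factor = 20 × 25 × 5 × 15 × 20 = 7.5 × 10^5

7.50 × 10^5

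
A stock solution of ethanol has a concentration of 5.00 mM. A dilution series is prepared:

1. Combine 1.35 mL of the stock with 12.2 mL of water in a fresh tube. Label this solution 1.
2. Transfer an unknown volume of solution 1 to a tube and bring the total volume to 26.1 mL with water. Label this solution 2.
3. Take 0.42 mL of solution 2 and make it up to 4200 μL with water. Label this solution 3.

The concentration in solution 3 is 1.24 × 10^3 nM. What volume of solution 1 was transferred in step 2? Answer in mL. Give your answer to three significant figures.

Step 1: 1.35 mL + 12.2 mL = 13.55 mL total → factor 13.55/1.35 = 10.037
Step 2: v brought to 26.1 mL → factor = 26.1 mL/v
Step 3: 0.42 mL brought to 4200 μL → factor 4.2/0.42 = 10
Product of known-step factors = 100.37
Overall factor = 5.00 mM / (1.24 × 10^3 nM) = 4032.3
Step-2 factor = 4032.3 / 100.37 = 40.174
v = 26.1 mL / 40.174 = 0.650 mL

0.650 mL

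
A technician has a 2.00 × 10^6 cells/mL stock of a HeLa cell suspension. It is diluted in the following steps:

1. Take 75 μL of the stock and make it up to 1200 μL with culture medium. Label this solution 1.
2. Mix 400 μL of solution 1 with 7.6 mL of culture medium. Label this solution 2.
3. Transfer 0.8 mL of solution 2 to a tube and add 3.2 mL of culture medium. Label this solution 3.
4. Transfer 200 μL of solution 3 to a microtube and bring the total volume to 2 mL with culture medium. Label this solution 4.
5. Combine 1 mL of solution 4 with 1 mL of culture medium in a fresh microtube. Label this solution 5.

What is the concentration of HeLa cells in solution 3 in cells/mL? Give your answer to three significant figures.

Step 1: 75 μL brought to 1200 μL → factor 1200/75 = 16
Step 2: 400 μL + 7.6 mL = 8000 μL total → factor 8000/400 = 20
Step 3: 0.8 mL + 3.2 mL = 4 mL total → factor 4/0.8 = 5
Dilution factor through solution 3 = 16 × 20 × 5 = 1600
[solution 3] = 2.00 × 10^6 cells/mL / 1600 = 1.25 × 10^3 cells/mL

1.25 × 10^3 cells/mL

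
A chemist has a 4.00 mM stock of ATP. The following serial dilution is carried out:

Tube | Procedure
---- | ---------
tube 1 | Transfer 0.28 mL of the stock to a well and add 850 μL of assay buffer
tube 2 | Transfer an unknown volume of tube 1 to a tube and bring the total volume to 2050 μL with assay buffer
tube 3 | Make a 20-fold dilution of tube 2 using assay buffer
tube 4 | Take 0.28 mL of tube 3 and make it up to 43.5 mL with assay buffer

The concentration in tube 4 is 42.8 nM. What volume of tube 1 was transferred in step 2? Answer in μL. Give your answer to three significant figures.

Step 1: 0.28 mL + 850 μL = 1.13 mL total → factor 1.13/0.28 = 4.0357
Step 2: v brought to 2050 μL → factor = 2050 μL/v
Step 3: 20-fold → factor 20
Step 4: 0.28 mL brought to 43.5 mL → factor 43.5/0.28 = 155.36
Product of known-step factors = 12540
Overall factor = 4.00 mM / (42.8 nM) = 93458
Step-2 factor = 93458 / 12540 = 7.4531
v = 2050 μL / 7.4531 = 275 μL

275 μL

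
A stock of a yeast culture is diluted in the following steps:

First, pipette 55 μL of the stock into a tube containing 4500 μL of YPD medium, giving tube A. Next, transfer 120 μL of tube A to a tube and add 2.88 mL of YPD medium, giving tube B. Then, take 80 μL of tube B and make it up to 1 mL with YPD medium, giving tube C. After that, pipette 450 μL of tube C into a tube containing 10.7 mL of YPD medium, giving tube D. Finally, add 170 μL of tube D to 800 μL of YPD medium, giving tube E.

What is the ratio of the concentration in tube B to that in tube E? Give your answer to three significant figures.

Step 1: 55 μL + 4500 μL = 4555 μL total → factor 4555/55 = 82.818
Step 2: 120 μL + 2.88 mL = 3000 μL total → factor 3000/120 = 25
Step 3: 80 μL brought to 1 mL → factor 1000/80 = 12.5
Step 4: 450 μL + 10.7 mL = 11150 μL total → factor 11150/450 = 24.778
Step 5: 170 μL + 800 μL = 970 μL total → factor 970/170 = 5.7059
Dilution factor to tube B = 2070.5; to tube E = 3.659 × 10^6
[tube B]/[tube E] = (factor to tube E)/(factor to tube B) = 3.659 × 10^6/2070.5 = 1.77 × 10^3

1.77 × 10^3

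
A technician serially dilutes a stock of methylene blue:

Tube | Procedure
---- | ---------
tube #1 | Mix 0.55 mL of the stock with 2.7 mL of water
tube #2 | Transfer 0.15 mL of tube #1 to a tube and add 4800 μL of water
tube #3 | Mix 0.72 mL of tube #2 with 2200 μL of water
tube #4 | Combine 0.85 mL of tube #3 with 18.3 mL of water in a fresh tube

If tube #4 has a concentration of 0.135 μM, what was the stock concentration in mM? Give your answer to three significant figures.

2.41 mM

Step 1: 0.55 mL + 2.7 mL = 3.25 mL total → factor 3.25/0.55 = 5.9091
Step 2: 0.15 mL + 4800 μL = 4.95 mL total → factor 4.95/0.15 = 33
Step 3: 0.72 mL + 2200 μL = 2.92 mL total → factor 2.92/0.72 = 4.0556
Step 4: 0.85 mL + 18.3 mL = 19.15 mL total → factor 19.15/0.85 = 22.529
Overall dilution factor = 5.9091 × 33 × 4.0556 × 22.529 = 17817
Stock = 0.135 μM × 17817 = 2405 μM = 2.41 mM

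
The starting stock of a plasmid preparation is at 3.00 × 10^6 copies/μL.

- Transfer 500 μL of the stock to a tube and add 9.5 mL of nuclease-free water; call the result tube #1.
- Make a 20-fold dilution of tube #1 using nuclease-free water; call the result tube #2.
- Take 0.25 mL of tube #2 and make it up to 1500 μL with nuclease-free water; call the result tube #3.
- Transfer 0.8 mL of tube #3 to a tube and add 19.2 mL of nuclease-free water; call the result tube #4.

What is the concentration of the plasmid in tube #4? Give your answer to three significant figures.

Step 1: 500 μL + 9.5 mL = 10000 μL total → factor 10000/500 = 20
Step 2: 20-fold → factor 20
Step 3: 0.25 mL brought to 1500 μL → factor 1.5/0.25 = 6
Step 4: 0.8 mL + 19.2 mL = 20 mL total → factor 20/0.8 = 25
Overall dilution factor = 20 × 20 × 6 × 25 = 60000
Final = 3.00 × 10^6 copies/μL / 60000 = 50.0 copies/μL

50.0 copies/μL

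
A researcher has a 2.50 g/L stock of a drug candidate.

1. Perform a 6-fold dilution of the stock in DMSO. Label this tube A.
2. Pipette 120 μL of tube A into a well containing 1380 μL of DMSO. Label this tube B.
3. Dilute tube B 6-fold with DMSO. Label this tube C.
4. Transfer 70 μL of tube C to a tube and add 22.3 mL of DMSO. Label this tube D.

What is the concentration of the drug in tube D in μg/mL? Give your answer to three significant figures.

0.0174 μg/mL

Step 1: 6-fold → factor 6
Step 2: 120 μL + 1380 μL = 1500 μL total → factor 1500/120 = 12.5
Step 3: 6-fold → factor 6
Step 4: 70 μL + 22.3 mL = 22370 μL total → factor 22370/70 = 319.57
Overall dilution factor = 6 × 12.5 × 6 × 319.57 = 1.4381 × 10^5
Final = 2.50 g/L / 1.4381 × 10^5 = 1.738 × 10^-5 g/L = 0.0174 μg/mL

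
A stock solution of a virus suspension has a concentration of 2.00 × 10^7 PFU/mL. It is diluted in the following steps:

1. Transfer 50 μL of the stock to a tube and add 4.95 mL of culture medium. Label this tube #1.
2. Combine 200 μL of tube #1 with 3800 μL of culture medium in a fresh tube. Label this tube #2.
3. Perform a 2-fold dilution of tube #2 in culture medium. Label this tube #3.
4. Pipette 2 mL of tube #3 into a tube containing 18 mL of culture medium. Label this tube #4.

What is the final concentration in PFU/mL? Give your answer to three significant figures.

Step 1: 50 μL + 4.95 mL = 5000 μL total → factor 5000/50 = 100
Step 2: 200 μL + 3800 μL = 4000 μL total → factor 4000/200 = 20
Step 3: 2-fold → factor 2
Step 4: 2 mL + 18 mL = 20 mL total → factor 20/2 = 10
Overall dilution factor = 100 × 20 × 2 × 10 = 40000
Final = 2.00 × 10^7 PFU/mL / 40000 = 500 PFU/mL

500 PFU/mL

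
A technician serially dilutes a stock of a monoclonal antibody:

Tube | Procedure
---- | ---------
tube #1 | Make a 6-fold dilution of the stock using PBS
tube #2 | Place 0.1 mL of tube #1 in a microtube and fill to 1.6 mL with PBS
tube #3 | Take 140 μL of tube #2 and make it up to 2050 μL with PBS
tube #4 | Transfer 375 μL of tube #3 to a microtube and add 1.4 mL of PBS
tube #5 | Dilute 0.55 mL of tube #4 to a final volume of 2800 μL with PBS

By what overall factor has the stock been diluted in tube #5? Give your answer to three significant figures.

Step 1: 6-fold → factor 6
Step 2: 0.1 mL brought to 1.6 mL → factor 1.6/0.1 = 16
Step 3: 140 μL brought to 2050 μL → factor 2050/140 = 14.643
Step 4: 375 μL + 1.4 mL = 1775 μL total → factor 1775/375 = 4.7333
Step 5: 0.55 mL brought to 2800 μL → factor 2.8/0.55 = 5.0909
Overall dilution factor = 6 × 16 × 14.643 × 4.7333 × 5.0909 = 33873

3.39 × 10^4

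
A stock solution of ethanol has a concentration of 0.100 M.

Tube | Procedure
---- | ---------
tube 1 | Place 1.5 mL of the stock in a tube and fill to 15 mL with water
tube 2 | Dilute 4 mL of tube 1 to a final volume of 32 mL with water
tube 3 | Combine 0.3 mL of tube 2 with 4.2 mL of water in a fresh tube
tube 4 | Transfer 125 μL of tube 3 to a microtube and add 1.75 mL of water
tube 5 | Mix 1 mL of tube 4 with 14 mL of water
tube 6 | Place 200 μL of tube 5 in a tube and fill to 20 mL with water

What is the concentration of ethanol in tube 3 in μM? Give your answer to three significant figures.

Step 1: 1.5 mL brought to 15 mL → factor 15/1.5 = 10
Step 2: 4 mL brought to 32 mL → factor 32/4 = 8
Step 3: 0.3 mL + 4.2 mL = 4.5 mL total → factor 4.5/0.3 = 15
Dilution factor through tube 3 = 10 × 8 × 15 = 1200
[tube 3] = 0.100 M / 1200 = 8.333 × 10^-5 M = 83.3 μM

83.3 μM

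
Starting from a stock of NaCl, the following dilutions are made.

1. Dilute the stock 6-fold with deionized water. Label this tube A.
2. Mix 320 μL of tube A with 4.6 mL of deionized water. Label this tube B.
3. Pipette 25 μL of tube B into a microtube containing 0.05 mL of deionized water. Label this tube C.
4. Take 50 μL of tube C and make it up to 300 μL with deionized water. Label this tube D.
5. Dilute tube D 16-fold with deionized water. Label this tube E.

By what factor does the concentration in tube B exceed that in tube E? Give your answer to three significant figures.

Step 1: 6-fold → factor 6
Step 2: 320 μL + 4.6 mL = 4920 μL total → factor 4920/320 = 15.375
Step 3: 25 μL + 0.05 mL = 75 μL total → factor 75/25 = 3
Step 4: 50 μL brought to 300 μL → factor 300/50 = 6
Step 5: 16-fold → factor 16
Dilution factor to tube B = 92.25; to tube E = 26568
[tube B]/[tube E] = (factor to tube E)/(factor to tube B) = 26568/92.25 = 288

288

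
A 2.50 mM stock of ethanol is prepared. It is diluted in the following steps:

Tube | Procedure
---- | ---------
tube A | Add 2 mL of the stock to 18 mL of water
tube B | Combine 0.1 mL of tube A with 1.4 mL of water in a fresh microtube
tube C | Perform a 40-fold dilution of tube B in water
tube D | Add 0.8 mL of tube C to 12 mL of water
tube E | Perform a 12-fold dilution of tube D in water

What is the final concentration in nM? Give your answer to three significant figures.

Step 1: 2 mL + 18 mL = 20 mL total → factor 20/2 = 10
Step 2: 0.1 mL + 1.4 mL = 1.5 mL total → factor 1.5/0.1 = 15
Step 3: 40-fold → factor 40
Step 4: 0.8 mL + 12 mL = 12.8 mL total → factor 12.8/0.8 = 16
Step 5: 12-fold → factor 12
Overall dilution factor = 10 × 15 × 40 × 16 × 12 = 1.152 × 10^6
Final = 2.50 mM / 1.152 × 10^6 = 2.170 × 10^-6 mM = 2.17 nM

2.17 nM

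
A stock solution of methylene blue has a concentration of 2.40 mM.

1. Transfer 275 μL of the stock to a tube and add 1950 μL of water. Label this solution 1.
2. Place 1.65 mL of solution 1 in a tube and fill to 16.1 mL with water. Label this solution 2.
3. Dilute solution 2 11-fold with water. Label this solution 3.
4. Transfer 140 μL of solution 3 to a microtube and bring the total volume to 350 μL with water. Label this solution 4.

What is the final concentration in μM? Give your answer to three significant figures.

Step 1: 275 μL + 1950 μL = 2225 μL total → factor 2225/275 = 8.0909
Step 2: 1.65 mL brought to 16.1 mL → factor 16.1/1.65 = 9.7576
Step 3: 11-fold → factor 11
Step 4: 140 μL brought to 350 μL → factor 350/140 = 2.5
Overall dilution factor = 8.0909 × 9.7576 × 11 × 2.5 = 2171.1
Final = 2.40 mM / 2171.1 = 0.001105 mM = 1.11 μM

1.11 μM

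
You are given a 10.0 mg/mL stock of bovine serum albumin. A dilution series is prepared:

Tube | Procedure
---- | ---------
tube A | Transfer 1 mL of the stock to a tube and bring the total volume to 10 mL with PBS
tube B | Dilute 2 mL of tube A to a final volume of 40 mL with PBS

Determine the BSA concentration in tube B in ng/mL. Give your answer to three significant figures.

Step 1: 1 mL brought to 10 mL → factor 10/1 = 10
Step 2: 2 mL brought to 40 mL → factor 40/2 = 20
Overall dilution factor = 10 × 20 = 200
Final = 10.0 mg/mL / 200 = 0.05000 mg/mL = 5.00 × 10^4 ng/mL

5.00 × 10^4 ng/mL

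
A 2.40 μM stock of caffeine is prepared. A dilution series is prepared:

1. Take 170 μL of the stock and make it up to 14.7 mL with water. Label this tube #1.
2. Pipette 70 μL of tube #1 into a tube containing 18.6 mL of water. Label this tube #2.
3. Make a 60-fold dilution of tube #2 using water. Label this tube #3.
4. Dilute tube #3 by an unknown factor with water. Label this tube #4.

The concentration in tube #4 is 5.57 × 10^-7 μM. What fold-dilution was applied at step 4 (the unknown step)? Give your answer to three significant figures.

3.11-fold

Step 1: 170 μL brought to 14.7 mL → factor 14700/170 = 86.471
Step 2: 70 μL + 18.6 mL = 18670 μL total → factor 18670/70 = 266.71
Step 3: 60-fold → factor 60
Step 4: unknown factor x
Product of known-step factors = 1.3838 × 10^6
Overall factor = 2.40 μM / (5.57 × 10^-7 μM) = 4.3088 × 10^6
x = 4.3088 × 10^6 / 1.3838 × 10^6 = 3.11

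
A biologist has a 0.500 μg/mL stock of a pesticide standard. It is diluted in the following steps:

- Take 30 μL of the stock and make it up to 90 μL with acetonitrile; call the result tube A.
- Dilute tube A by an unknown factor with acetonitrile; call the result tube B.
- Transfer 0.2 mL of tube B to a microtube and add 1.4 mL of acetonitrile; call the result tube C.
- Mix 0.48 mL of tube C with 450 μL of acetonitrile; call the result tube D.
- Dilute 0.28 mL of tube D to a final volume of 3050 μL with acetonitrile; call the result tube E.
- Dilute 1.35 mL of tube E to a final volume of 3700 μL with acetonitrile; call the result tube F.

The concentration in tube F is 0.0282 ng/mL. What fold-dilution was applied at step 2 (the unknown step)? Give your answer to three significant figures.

Step 1: 30 μL brought to 90 μL → factor 90/30 = 3
Step 2: unknown factor x
Step 3: 0.2 mL + 1.4 mL = 1.6 mL total → factor 1.6/0.2 = 8
Step 4: 0.48 mL + 450 μL = 0.93 mL total → factor 0.93/0.48 = 1.9375
Step 5: 0.28 mL brought to 3050 μL → factor 3.05/0.28 = 10.893
Step 6: 1.35 mL brought to 3700 μL → factor 3.7/1.35 = 2.7407
Product of known-step factors = 1388.2
Overall factor = 0.500 μg/mL / (0.0282 ng/mL) = 17730
x = 17730 / 1388.2 = 12.8

12.8-fold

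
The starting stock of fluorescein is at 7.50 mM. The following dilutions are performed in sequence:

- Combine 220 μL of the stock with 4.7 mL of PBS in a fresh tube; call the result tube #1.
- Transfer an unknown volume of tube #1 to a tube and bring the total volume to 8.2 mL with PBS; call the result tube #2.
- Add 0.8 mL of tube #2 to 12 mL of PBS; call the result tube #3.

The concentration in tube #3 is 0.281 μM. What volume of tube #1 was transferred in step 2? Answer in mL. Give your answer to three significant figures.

0.110 mL

Step 1: 220 μL + 4.7 mL = 4920 μL total → factor 4920/220 = 22.364
Step 2: v brought to 8.2 mL → factor = 8.2 mL/v
Step 3: 0.8 mL + 12 mL = 12.8 mL total → factor 12.8/0.8 = 16
Product of known-step factors = 357.82
Overall factor = 7.50 mM / (0.281 μM) = 26690
Step-2 factor = 26690 / 357.82 = 74.592
v = 8.2 mL / 74.592 = 0.110 mL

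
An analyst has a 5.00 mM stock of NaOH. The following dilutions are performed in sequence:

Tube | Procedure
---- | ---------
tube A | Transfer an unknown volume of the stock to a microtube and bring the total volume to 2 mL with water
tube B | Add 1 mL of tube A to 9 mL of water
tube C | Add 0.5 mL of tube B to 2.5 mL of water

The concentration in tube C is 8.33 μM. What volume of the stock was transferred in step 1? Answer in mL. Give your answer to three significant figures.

Step 1: v brought to 2 mL → factor = 2 mL/v
Step 2: 1 mL + 9 mL = 10 mL total → factor 10/1 = 10
Step 3: 0.5 mL + 2.5 mL = 3 mL total → factor 3/0.5 = 6
Product of known-step factors = 60
Overall factor = 5.00 mM / (8.33 μM) = 600.24
Step-1 factor = 600.24 / 60 = 10.004
v = 2 mL / 10.004 = 0.200 mL

0.200 mL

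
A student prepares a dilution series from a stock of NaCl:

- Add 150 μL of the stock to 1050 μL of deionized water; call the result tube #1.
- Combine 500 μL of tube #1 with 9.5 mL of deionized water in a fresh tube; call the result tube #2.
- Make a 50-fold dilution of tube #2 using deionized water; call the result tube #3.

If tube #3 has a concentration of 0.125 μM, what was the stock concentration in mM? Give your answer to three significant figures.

1.00 mM

Step 1: 150 μL + 1050 μL = 1200 μL total → factor 1200/150 = 8
Step 2: 500 μL + 9.5 mL = 10000 μL total → factor 10000/500 = 20
Step 3: 50-fold → factor 50
Overall dilution factor = 8 × 20 × 50 = 8000
Stock = 0.125 μM × 8000 = 1000 μM = 1.00 mM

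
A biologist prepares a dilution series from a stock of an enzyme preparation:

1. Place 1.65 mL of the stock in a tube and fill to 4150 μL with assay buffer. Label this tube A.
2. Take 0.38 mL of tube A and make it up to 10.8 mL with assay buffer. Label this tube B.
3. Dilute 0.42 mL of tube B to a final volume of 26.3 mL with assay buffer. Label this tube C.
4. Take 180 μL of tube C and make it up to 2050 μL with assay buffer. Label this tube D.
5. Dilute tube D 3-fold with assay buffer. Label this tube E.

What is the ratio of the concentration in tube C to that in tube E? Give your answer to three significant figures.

Step 1: 1.65 mL brought to 4150 μL → factor 4.15/1.65 = 2.5152
Step 2: 0.38 mL brought to 10.8 mL → factor 10.8/0.38 = 28.421
Step 3: 0.42 mL brought to 26.3 mL → factor 26.3/0.42 = 62.619
Step 4: 180 μL brought to 2050 μL → factor 2050/180 = 11.389
Step 5: 3-fold → factor 3
Dilution factor to tube C = 4476.2; to tube E = 1.5294 × 10^5
[tube C]/[tube E] = (factor to tube E)/(factor to tube C) = 1.5294 × 10^5/4476.2 = 34.2

34.2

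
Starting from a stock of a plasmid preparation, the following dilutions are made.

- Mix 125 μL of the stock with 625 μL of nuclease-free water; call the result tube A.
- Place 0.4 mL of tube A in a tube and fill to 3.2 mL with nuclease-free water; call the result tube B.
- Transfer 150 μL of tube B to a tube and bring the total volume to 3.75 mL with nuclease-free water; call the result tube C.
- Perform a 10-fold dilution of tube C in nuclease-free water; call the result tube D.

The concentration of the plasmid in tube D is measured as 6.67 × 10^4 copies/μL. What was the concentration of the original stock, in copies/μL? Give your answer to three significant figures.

8.00 × 10^8 copies/μL

Step 1: 125 μL + 625 μL = 750 μL total → factor 750/125 = 6
Step 2: 0.4 mL brought to 3.2 mL → factor 3.2/0.4 = 8
Step 3: 150 μL brought to 3.75 mL → factor 3750/150 = 25
Step 4: 10-fold → factor 10
Overall dilution factor = 6 × 8 × 25 × 10 = 12000
Stock = 6.67 × 10^4 copies/μL × 12000 = 8.00 × 10^8 copies/μL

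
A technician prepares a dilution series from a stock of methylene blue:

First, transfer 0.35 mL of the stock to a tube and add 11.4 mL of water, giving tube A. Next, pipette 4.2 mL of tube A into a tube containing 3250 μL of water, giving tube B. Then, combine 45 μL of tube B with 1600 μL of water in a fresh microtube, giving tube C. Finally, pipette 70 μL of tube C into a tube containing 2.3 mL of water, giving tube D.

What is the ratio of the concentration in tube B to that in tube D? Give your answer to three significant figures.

Step 1: 0.35 mL + 11.4 mL = 11.75 mL total → factor 11.75/0.35 = 33.571
Step 2: 4.2 mL + 3250 μL = 7.45 mL total → factor 7.45/4.2 = 1.7738
Step 3: 45 μL + 1600 μL = 1645 μL total → factor 1645/45 = 36.556
Step 4: 70 μL + 2.3 mL = 2370 μL total → factor 2370/70 = 33.857
Dilution factor to tube B = 59.549; to tube D = 73702
[tube B]/[tube D] = (factor to tube D)/(factor to tube B) = 73702/59.549 = 1.24 × 10^3

1.24 × 10^3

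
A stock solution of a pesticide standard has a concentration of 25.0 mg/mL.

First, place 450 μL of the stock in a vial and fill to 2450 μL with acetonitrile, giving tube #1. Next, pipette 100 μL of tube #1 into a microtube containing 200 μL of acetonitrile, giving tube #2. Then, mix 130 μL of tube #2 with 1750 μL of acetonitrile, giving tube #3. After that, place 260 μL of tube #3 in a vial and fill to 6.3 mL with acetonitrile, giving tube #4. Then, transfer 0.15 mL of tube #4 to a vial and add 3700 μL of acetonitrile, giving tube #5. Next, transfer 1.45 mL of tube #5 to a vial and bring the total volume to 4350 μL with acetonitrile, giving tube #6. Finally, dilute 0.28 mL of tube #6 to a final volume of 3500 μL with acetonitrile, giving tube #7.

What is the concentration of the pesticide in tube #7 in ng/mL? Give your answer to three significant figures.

Step 1: 450 μL brought to 2450 μL → factor 2450/450 = 5.4444
Step 2: 100 μL + 200 μL = 300 μL total → factor 300/100 = 3
Step 3: 130 μL + 1750 μL = 1880 μL total → factor 1880/130 = 14.462
Step 4: 260 μL brought to 6.3 mL → factor 6300/260 = 24.231
Step 5: 0.15 mL + 3700 μL = 3.85 mL total → factor 3.85/0.15 = 25.667
Step 6: 1.45 mL brought to 4350 μL → factor 4.35/1.45 = 3
Step 7: 0.28 mL brought to 3500 μL → factor 3.5/0.28 = 12.5
Overall dilution factor = 5.4444 × 3 × 14.462 × 24.231 × 25.667 × 3 × 12.5 = 5.5088 × 10^6
Final = 25.0 mg/mL / 5.5088 × 10^6 = 4.538 × 10^-6 mg/mL = 4.54 ng/mL

4.54 ng/mL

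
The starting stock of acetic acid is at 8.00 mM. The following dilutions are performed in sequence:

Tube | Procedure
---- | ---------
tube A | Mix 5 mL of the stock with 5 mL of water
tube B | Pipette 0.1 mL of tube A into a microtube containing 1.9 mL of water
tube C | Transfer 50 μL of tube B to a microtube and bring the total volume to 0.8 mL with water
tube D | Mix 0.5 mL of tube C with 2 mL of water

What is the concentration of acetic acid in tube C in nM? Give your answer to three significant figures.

Step 1: 5 mL + 5 mL = 10 mL total → factor 10/5 = 2
Step 2: 0.1 mL + 1.9 mL = 2 mL total → factor 2/0.1 = 20
Step 3: 50 μL brought to 0.8 mL → factor 800/50 = 16
Dilution factor through tube C = 2 × 20 × 16 = 640
[tube C] = 8.00 mM / 640 = 0.01250 mM = 1.25 × 10^4 nM

1.25 × 10^4 nM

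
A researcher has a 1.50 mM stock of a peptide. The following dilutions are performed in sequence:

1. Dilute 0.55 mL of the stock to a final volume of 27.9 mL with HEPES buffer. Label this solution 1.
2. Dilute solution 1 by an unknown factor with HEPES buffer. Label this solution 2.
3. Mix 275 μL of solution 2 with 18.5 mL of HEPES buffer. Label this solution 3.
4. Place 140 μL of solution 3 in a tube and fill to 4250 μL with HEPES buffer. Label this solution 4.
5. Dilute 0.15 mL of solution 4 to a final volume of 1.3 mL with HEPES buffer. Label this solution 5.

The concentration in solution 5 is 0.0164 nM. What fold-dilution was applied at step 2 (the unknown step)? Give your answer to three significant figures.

100-fold

Step 1: 0.55 mL brought to 27.9 mL → factor 27.9/0.55 = 50.727
Step 2: unknown factor x
Step 3: 275 μL + 18.5 mL = 18775 μL total → factor 18775/275 = 68.273
Step 4: 140 μL brought to 4250 μL → factor 4250/140 = 30.357
Step 5: 0.15 mL brought to 1.3 mL → factor 1.3/0.15 = 8.6667
Product of known-step factors = 9.1117 × 10^5
Overall factor = 1.50 mM / (0.0164 nM) = 9.1463 × 10^7
x = 9.1463 × 10^7 / 9.1117 × 10^5 = 100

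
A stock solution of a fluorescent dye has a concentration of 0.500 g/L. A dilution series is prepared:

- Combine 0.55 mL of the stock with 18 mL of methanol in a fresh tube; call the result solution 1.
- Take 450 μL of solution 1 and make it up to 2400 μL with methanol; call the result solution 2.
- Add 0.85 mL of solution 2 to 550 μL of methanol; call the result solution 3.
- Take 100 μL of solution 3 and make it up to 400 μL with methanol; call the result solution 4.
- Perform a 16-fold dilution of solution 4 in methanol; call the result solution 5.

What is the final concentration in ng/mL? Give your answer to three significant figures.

26.4 ng/mL

Step 1: 0.55 mL + 18 mL = 18.55 mL total → factor 18.55/0.55 = 33.727
Step 2: 450 μL brought to 2400 μL → factor 2400/450 = 5.3333
Step 3: 0.85 mL + 550 μL = 1.4 mL total → factor 1.4/0.85 = 1.6471
Step 4: 100 μL brought to 400 μL → factor 400/100 = 4
Step 5: 16-fold → factor 16
Overall dilution factor = 33.727 × 5.3333 × 1.6471 × 4 × 16 = 18961
Final = 0.500 g/L / 18961 = 2.637 × 10^-5 g/L = 26.4 ng/mL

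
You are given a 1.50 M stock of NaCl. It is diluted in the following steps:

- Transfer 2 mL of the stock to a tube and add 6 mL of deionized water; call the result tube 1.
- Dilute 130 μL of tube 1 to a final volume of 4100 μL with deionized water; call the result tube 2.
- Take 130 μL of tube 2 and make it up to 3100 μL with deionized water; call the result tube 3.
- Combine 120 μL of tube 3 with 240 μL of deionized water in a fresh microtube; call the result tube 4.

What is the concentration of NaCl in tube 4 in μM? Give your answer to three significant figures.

Step 1: 2 mL + 6 mL = 8 mL total → factor 8/2 = 4
Step 2: 130 μL brought to 4100 μL → factor 4100/130 = 31.538
Step 3: 130 μL brought to 3100 μL → factor 3100/130 = 23.846
Step 4: 120 μL + 240 μL = 360 μL total → factor 360/120 = 3
Overall dilution factor = 4 × 31.538 × 23.846 × 3 = 9024.9
Final = 1.50 M / 9024.9 = 0.0001662 M = 166 μM

166 μM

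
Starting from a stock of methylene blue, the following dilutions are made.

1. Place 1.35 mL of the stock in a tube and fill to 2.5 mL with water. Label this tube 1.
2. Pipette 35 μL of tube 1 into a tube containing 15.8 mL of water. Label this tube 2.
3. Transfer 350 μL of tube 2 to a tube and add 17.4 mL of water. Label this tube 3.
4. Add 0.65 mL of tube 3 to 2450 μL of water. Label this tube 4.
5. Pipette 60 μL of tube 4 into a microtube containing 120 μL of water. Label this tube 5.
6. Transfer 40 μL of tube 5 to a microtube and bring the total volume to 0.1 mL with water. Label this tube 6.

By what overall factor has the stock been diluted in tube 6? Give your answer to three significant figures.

1.52 × 10^6

Step 1: 1.35 mL brought to 2.5 mL → factor 2.5/1.35 = 1.8519
Step 2: 35 μL + 15.8 mL = 15835 μL total → factor 15835/35 = 452.43
Step 3: 350 μL + 17.4 mL = 17750 μL total → factor 17750/350 = 50.714
Step 4: 0.65 mL + 2450 μL = 3.1 mL total → factor 3.1/0.65 = 4.7692
Step 5: 60 μL + 120 μL = 180 μL total → factor 180/60 = 3
Step 6: 40 μL brought to 0.1 mL → factor 100/40 = 2.5
Overall dilution factor = 1.8519 × 452.43 × 50.714 × 4.7692 × 3 × 2.5 = 1.5198 × 10^6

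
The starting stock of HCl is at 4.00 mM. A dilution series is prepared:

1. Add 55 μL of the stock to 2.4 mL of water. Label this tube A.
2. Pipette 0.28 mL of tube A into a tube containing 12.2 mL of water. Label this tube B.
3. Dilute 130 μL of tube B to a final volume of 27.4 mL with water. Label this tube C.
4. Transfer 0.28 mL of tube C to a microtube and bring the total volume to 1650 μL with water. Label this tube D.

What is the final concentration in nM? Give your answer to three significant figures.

1.62 nM

Step 1: 55 μL + 2.4 mL = 2455 μL total → factor 2455/55 = 44.636
Step 2: 0.28 mL + 12.2 mL = 12.48 mL total → factor 12.48/0.28 = 44.571
Step 3: 130 μL brought to 27.4 mL → factor 27400/130 = 210.77
Step 4: 0.28 mL brought to 1650 μL → factor 1.65/0.28 = 5.8929
Overall dilution factor = 44.636 × 44.571 × 210.77 × 5.8929 = 2.471 × 10^6
Final = 4.00 mM / 2.471 × 10^6 = 1.619 × 10^-6 mM = 1.62 nM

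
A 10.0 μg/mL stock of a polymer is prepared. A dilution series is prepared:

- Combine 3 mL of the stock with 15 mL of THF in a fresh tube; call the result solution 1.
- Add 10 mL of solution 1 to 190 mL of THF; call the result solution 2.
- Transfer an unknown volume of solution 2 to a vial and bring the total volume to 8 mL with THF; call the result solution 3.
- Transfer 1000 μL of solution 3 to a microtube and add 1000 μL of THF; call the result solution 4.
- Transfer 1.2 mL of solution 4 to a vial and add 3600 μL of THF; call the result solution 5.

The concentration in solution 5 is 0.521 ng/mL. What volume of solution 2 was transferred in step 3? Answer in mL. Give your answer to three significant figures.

Step 1: 3 mL + 15 mL = 18 mL total → factor 18/3 = 6
Step 2: 10 mL + 190 mL = 200 mL total → factor 200/10 = 20
Step 3: v brought to 8 mL → factor = 8 mL/v
Step 4: 1000 μL + 1000 μL = 2000 μL total → factor 2000/1000 = 2
Step 5: 1.2 mL + 3600 μL = 4.8 mL total → factor 4.8/1.2 = 4
Product of known-step factors = 960
Overall factor = 10.0 μg/mL / (0.521 ng/mL) = 19194
Step-3 factor = 19194 / 960 = 19.994
v = 8 mL / 19.994 = 0.400 mL

0.400 mL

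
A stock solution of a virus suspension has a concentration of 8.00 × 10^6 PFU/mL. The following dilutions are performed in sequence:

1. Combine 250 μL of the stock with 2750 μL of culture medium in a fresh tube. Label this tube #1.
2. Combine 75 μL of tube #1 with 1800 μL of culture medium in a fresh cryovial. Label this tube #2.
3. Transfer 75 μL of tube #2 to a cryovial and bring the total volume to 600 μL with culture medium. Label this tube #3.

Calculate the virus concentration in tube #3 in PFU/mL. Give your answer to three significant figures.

Step 1: 250 μL + 2750 μL = 3000 μL total → factor 3000/250 = 12
Step 2: 75 μL + 1800 μL = 1875 μL total → factor 1875/75 = 25
Step 3: 75 μL brought to 600 μL → factor 600/75 = 8
Dilution factor through tube #3 = 12 × 25 × 8 = 2400
[tube #3] = 8.00 × 10^6 PFU/mL / 2400 = 3.33 × 10^3 PFU/mL

3.33 × 10^3 PFU/mL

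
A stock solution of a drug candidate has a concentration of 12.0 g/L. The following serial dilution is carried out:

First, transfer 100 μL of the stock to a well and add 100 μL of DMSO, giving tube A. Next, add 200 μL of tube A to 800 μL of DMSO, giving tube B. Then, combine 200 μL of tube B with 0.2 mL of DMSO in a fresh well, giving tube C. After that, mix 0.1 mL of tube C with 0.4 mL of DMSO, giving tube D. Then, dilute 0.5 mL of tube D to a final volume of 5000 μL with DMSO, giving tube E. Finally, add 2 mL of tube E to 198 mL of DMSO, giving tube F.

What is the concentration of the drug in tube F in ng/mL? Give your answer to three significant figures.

Step 1: 100 μL + 100 μL = 200 μL total → factor 200/100 = 2
Step 2: 200 μL + 800 μL = 1000 μL total → factor 1000/200 = 5
Step 3: 200 μL + 0.2 mL = 400 μL total → factor 400/200 = 2
Step 4: 0.1 mL + 0.4 mL = 0.5 mL total → factor 0.5/0.1 = 5
Step 5: 0.5 mL brought to 5000 μL → factor 5/0.5 = 10
Step 6: 2 mL + 198 mL = 200 mL total → factor 200/2 = 100
Overall dilution factor = 2 × 5 × 2 × 5 × 10 × 100 = 1 × 10^5
Final = 12.0 g/L / 1 × 10^5 = 0.0001200 g/L = 120 ng/mL

120 ng/mL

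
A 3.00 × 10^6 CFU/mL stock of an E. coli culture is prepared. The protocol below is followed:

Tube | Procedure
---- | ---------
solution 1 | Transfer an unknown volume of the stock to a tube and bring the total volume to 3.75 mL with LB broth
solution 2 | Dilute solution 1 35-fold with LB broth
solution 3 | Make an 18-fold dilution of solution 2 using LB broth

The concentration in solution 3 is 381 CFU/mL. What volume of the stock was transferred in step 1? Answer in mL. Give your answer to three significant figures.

Step 1: v brought to 3.75 mL → factor = 3.75 mL/v
Step 2: 35-fold → factor 35
Step 3: 18-fold → factor 18
Product of known-step factors = 630
Overall factor = 3.00 × 10^6 CFU/mL / (381 CFU/mL) = 7874
Step-1 factor = 7874 / 630 = 12.498
v = 3.75 mL / 12.498 = 0.300 mL

0.300 mL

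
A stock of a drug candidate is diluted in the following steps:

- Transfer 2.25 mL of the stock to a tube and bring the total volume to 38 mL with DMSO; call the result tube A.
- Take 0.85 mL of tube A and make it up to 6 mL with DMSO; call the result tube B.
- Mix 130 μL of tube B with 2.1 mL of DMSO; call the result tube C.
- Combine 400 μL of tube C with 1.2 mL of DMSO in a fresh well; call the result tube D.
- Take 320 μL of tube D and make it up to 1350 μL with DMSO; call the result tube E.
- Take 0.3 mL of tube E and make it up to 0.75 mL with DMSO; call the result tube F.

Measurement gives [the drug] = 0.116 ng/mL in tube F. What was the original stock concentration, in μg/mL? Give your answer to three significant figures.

Step 1: 2.25 mL brought to 38 mL → factor 38/2.25 = 16.889
Step 2: 0.85 mL brought to 6 mL → factor 6/0.85 = 7.0588
Step 3: 130 μL + 2.1 mL = 2230 μL total → factor 2230/130 = 17.154
Step 4: 400 μL + 1.2 mL = 1600 μL total → factor 1600/400 = 4
Step 5: 320 μL brought to 1350 μL → factor 1350/320 = 4.2188
Step 6: 0.3 mL brought to 0.75 mL → factor 0.75/0.3 = 2.5
Overall dilution factor = 16.889 × 7.0588 × 17.154 × 4 × 4.2188 × 2.5 = 86274
Stock = 0.116 ng/mL × 86274 = 1.001 × 10^4 ng/mL = 10.0 μg/mL

10.0 μg/mL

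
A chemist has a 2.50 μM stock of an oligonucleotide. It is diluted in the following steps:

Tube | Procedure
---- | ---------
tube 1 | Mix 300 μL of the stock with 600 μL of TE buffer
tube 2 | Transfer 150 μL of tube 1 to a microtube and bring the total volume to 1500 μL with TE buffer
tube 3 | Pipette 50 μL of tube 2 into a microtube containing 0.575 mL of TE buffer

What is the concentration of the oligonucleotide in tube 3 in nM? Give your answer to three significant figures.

Step 1: 300 μL + 600 μL = 900 μL total → factor 900/300 = 3
Step 2: 150 μL brought to 1500 μL → factor 1500/150 = 10
Step 3: 50 μL + 0.575 mL = 625 μL total → factor 625/50 = 12.5
Overall dilution factor = 3 × 10 × 12.5 = 375
Final = 2.50 μM / 375 = 0.006667 μM = 6.67 nM

6.67 nM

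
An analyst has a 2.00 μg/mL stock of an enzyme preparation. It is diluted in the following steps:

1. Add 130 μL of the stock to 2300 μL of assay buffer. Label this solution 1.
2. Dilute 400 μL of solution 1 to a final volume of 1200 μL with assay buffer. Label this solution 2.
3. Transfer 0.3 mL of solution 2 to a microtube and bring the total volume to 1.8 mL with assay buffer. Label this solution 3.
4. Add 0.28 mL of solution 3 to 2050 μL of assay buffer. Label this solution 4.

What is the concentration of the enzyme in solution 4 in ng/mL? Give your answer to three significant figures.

0.714 ng/mL

Step 1: 130 μL + 2300 μL = 2430 μL total → factor 2430/130 = 18.692
Step 2: 400 μL brought to 1200 μL → factor 1200/400 = 3
Step 3: 0.3 mL brought to 1.8 mL → factor 1.8/0.3 = 6
Step 4: 0.28 mL + 2050 μL = 2.33 mL total → factor 2.33/0.28 = 8.3214
Overall dilution factor = 18.692 × 3 × 6 × 8.3214 = 2799.8
Final = 2.00 μg/mL / 2799.8 = 0.0007143 μg/mL = 0.714 ng/mL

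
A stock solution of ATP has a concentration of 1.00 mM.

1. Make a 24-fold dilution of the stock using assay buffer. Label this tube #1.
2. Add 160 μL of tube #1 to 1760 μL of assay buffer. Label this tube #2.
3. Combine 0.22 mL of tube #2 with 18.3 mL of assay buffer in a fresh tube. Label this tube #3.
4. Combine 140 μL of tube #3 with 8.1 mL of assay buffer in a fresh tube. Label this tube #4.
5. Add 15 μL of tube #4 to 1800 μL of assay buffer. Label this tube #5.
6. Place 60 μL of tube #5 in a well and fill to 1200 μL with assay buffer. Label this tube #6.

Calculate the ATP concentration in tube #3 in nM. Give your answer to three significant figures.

41.2 nM

Step 1: 24-fold → factor 24
Step 2: 160 μL + 1760 μL = 1920 μL total → factor 1920/160 = 12
Step 3: 0.22 mL + 18.3 mL = 18.52 mL total → factor 18.52/0.22 = 84.182
Dilution factor through tube #3 = 24 × 12 × 84.182 = 24244
[tube #3] = 1.00 mM / 24244 = 4.125 × 10^-5 mM = 41.2 nM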